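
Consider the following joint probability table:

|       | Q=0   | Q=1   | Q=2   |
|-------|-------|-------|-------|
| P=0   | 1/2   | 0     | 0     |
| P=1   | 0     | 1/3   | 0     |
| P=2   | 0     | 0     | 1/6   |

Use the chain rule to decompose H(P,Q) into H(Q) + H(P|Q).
By the chain rule: H(P,Q) = H(Q) + H(P|Q)

Marginal P(Q) (column sums):
  P(Q=0) = 1/2 + 0 + 0 = 1/2
  P(Q=1) = 0 + 1/3 + 0 = 1/3
  P(Q=2) = 0 + 0 + 1/6 = 1/6
H(Q) = -[(1/2)·log₂(1/2) + (1/3)·log₂(1/3) + (1/6)·log₂(1/6)]
  = 0.5000 + 0.5283 + 0.4308
  = 1.4591 bits
H(P|Q) = -Σ P(P,Q)·log₂ P(P|Q), where P(P|Q) = P(P,Q) / P(Q)
  (cells with P(P,Q) = 0 contribute 0)
  (P=0,Q=0): P(P|Q) = (1/2)/(1/2) = 1;  -(1/2)·log₂(1) = 0.0000
  (P=1,Q=1): P(P|Q) = (1/3)/(1/3) = 1;  -(1/3)·log₂(1) = 0.0000
  (P=2,Q=2): P(P|Q) = (1/6)/(1/6) = 1;  -(1/6)·log₂(1) = 0.0000
H(P|Q) = 0.0000 + 0.0000 + 0.0000
  = 0.0000 bits

H(P,Q) = H(Q) + H(P|Q) = 1.4591 + 0.0000 = 1.4591 bits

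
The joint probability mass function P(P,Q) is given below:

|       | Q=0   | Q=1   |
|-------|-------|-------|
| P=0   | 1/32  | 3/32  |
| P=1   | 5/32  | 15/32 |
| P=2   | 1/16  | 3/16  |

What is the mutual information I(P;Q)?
Marginal P(P) (row sums):
  P(P=0) = 1/32 + 3/32 = 1/8
  P(P=1) = 5/32 + 15/32 = 5/8
  P(P=2) = 1/16 + 3/16 = 1/4
Marginal P(Q) (column sums):
  P(Q=0) = 1/32 + 5/32 + 1/16 = 1/4
  P(Q=1) = 3/32 + 15/32 + 3/16 = 3/4

H(P) = -[(1/8)·log₂(1/8) + (5/8)·log₂(5/8) + (1/4)·log₂(1/4)]
  = 0.3750 + 0.4238 + 0.5000
  = 1.2988 bits
H(Q) = -[(1/4)·log₂(1/4) + (3/4)·log₂(3/4)]
  = 0.5000 + 0.3113
  = 0.8113 bits
H(P,Q) = -[(1/32)·log₂(1/32) + (3/32)·log₂(3/32) + (5/32)·log₂(5/32) + (15/32)·log₂(15/32) + (1/16)·log₂(1/16) + (3/16)·log₂(3/16)]
  = 0.1563 + 0.3202 + 0.4184 + 0.5124 + 0.2500 + 0.4528
  = 2.1101 bits

I(P;Q) = H(P) + H(Q) - H(P,Q)
  = 1.2988 + 0.8113 - 2.1101
  = 0.0000 bits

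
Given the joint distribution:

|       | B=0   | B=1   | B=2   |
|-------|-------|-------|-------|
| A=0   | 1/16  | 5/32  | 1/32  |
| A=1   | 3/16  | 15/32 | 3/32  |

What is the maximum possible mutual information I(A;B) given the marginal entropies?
The upper bound on mutual information is I(A;B) ≤ min(H(A), H(B)).

Marginal P(A) (row sums):
  P(A=0) = 1/16 + 5/32 + 1/32 = 1/4
  P(A=1) = 3/16 + 15/32 + 3/32 = 3/4
Marginal P(B) (column sums):
  P(B=0) = 1/16 + 3/16 = 1/4
  P(B=1) = 5/32 + 15/32 = 5/8
  P(B=2) = 1/32 + 3/32 = 1/8

H(A) = -[(1/4)·log₂(1/4) + (3/4)·log₂(3/4)]
  = 0.5000 + 0.3113
  = 0.8113 bits
H(B) = -[(1/4)·log₂(1/4) + (5/8)·log₂(5/8) + (1/8)·log₂(1/8)]
  = 0.5000 + 0.4238 + 0.3750
  = 1.2988 bits

Maximum possible I(A;B) = min(0.8113, 1.2988) = 0.8113 bits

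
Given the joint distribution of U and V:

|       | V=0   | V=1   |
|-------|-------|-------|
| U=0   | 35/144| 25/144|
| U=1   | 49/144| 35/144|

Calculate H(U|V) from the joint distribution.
Marginal P(V) (column sums):
  P(V=0) = 35/144 + 49/144 = 7/12
  P(V=1) = 25/144 + 35/144 = 5/12

H(U|V) = -Σ P(U,V)·log₂ P(U|V), where P(U|V) = P(U,V) / P(V)
  (U=0,V=0): P(U|V) = (35/144)/(7/12) = 5/12;  -(35/144)·log₂(5/12) = 0.3070
  (U=0,V=1): P(U|V) = (25/144)/(5/12) = 5/12;  -(25/144)·log₂(5/12) = 0.2193
  (U=1,V=0): P(U|V) = (49/144)/(7/12) = 7/12;  -(49/144)·log₂(7/12) = 0.2646
  (U=1,V=1): P(U|V) = (35/144)/(5/12) = 7/12;  -(35/144)·log₂(7/12) = 0.1890
H(U|V) = 0.3070 + 0.2193 + 0.2646 + 0.1890
  = 0.9799 bits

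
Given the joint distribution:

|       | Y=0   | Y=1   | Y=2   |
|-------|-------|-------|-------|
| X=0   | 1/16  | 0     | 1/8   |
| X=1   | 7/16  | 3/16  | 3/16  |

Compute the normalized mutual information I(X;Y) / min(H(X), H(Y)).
Marginal P(X) (row sums):
  P(X=0) = 1/16 + 0 + 1/8 = 3/16
  P(X=1) = 7/16 + 3/16 + 3/16 = 13/16
Marginal P(Y) (column sums):
  P(Y=0) = 1/16 + 7/16 = 1/2
  P(Y=1) = 0 + 3/16 = 3/16
  P(Y=2) = 1/8 + 3/16 = 5/16

H(X) = -[(3/16)·log₂(3/16) + (13/16)·log₂(13/16)]
  = 0.4528 + 0.2434
  = 0.6962 bits
H(Y) = -[(1/2)·log₂(1/2) + (3/16)·log₂(3/16) + (5/16)·log₂(5/16)]
  = 0.5000 + 0.4528 + 0.5244
  = 1.4772 bits
H(X,Y) = -[(1/16)·log₂(1/16) + (1/8)·log₂(1/8) + (7/16)·log₂(7/16) + (3/16)·log₂(3/16) + (3/16)·log₂(3/16)]
  = 0.2500 + 0.3750 + 0.5218 + 0.4528 + 0.4528
  = 2.0524 bits

I(X;Y) = H(X) + H(Y) - H(X,Y)
  = 0.6962 + 1.4772 - 2.0524
  = 0.1210 bits

min(H(X), H(Y)) = min(0.6962, 1.4772) = 0.6962 bits
Normalized MI = 0.1210 / 0.6962 = 0.1738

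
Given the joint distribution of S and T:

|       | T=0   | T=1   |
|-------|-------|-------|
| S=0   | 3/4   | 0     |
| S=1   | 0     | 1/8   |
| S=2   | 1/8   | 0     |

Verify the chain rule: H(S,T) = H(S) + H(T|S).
Left side:
H(S,T) = -[(3/4)·log₂(3/4) + (1/8)·log₂(1/8) + (1/8)·log₂(1/8)]
  = 0.3113 + 0.3750 + 0.3750
  = 1.0613 bits

Right side:
Marginal P(S) (row sums):
  P(S=0) = 3/4 + 0 = 3/4
  P(S=1) = 0 + 1/8 = 1/8
  P(S=2) = 1/8 + 0 = 1/8
H(S) = -[(3/4)·log₂(3/4) + (1/8)·log₂(1/8) + (1/8)·log₂(1/8)]
  = 0.3113 + 0.3750 + 0.3750
  = 1.0613 bits
H(T|S) = -Σ P(S,T)·log₂ P(T|S), where P(T|S) = P(S,T) / P(S)
  (cells with P(S,T) = 0 contribute 0)
  (S=0,T=0): P(T|S) = (3/4)/(3/4) = 1;  -(3/4)·log₂(1) = 0.0000
  (S=1,T=1): P(T|S) = (1/8)/(1/8) = 1;  -(1/8)·log₂(1) = 0.0000
  (S=2,T=0): P(T|S) = (1/8)/(1/8) = 1;  -(1/8)·log₂(1) = 0.0000
H(T|S) = 0.0000 + 0.0000 + 0.0000
  = 0.0000 bits
H(S) + H(T|S) = 1.0613 + 0.0000 = 1.0613 bits

Both sides equal 1.0613 bits, so the chain rule holds ✓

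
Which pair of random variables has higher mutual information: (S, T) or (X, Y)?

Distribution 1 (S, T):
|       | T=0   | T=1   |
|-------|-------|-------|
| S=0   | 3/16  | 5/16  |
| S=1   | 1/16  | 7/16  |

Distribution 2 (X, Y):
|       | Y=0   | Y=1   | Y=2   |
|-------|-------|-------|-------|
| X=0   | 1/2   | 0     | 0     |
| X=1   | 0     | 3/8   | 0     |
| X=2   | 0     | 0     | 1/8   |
Distribution 1 (S, T):
Marginal P(S) (row sums):
  P(S=0) = 3/16 + 5/16 = 1/2
  P(S=1) = 1/16 + 7/16 = 1/2
Marginal P(T) (column sums):
  P(T=0) = 3/16 + 1/16 = 1/4
  P(T=1) = 5/16 + 7/16 = 3/4

H(S) = -[(1/2)·log₂(1/2) + (1/2)·log₂(1/2)]
  = 0.5000 + 0.5000
  = 1.0000 bits
H(T) = -[(1/4)·log₂(1/4) + (3/4)·log₂(3/4)]
  = 0.5000 + 0.3113
  = 0.8113 bits
H(S,T) = -[(3/16)·log₂(3/16) + (5/16)·log₂(5/16) + (1/16)·log₂(1/16) + (7/16)·log₂(7/16)]
  = 0.4528 + 0.5244 + 0.2500 + 0.5218
  = 1.7490 bits

I(S;T) = H(S) + H(T) - H(S,T)
  = 1.0000 + 0.8113 - 1.7490
  = 0.0623 bits

Distribution 2 (X, Y):
Marginal P(X) (row sums):
  P(X=0) = 1/2 + 0 + 0 = 1/2
  P(X=1) = 0 + 3/8 + 0 = 3/8
  P(X=2) = 0 + 0 + 1/8 = 1/8
Marginal P(Y) (column sums):
  P(Y=0) = 1/2 + 0 + 0 = 1/2
  P(Y=1) = 0 + 3/8 + 0 = 3/8
  P(Y=2) = 0 + 0 + 1/8 = 1/8

H(X) = -[(1/2)·log₂(1/2) + (3/8)·log₂(3/8) + (1/8)·log₂(1/8)]
  = 0.5000 + 0.5306 + 0.3750
  = 1.4056 bits
H(Y) = -[(1/2)·log₂(1/2) + (3/8)·log₂(3/8) + (1/8)·log₂(1/8)]
  = 0.5000 + 0.5306 + 0.3750
  = 1.4056 bits
H(X,Y) = -[(1/2)·log₂(1/2) + (3/8)·log₂(3/8) + (1/8)·log₂(1/8)]
  = 0.5000 + 0.5306 + 0.3750
  = 1.4056 bits

I(X;Y) = H(X) + H(Y) - H(X,Y)
  = 1.4056 + 1.4056 - 1.4056
  = 1.4056 bits

I(X;Y) = 1.4056 bits > I(S;T) = 0.0623 bits, so (X, Y) has the higher mutual information (stronger dependence).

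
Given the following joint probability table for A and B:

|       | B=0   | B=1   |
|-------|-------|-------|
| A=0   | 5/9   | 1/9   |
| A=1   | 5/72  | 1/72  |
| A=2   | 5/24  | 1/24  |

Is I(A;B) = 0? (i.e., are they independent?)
Marginal P(A) (row sums):
  P(A=0) = 5/9 + 1/9 = 2/3
  P(A=1) = 5/72 + 1/72 = 1/12
  P(A=2) = 5/24 + 1/24 = 1/4
Marginal P(B) (column sums):
  P(B=0) = 5/9 + 5/72 + 5/24 = 5/6
  P(B=1) = 1/9 + 1/72 + 1/24 = 1/6

A and B are independent iff P(A=i,B=j) = P(A=i)·P(B=j) for every cell.
  P(A=0)·P(B=0) = 2/3 × 5/6 = 5/9 = P(A=0,B=0) ✓
  P(A=0)·P(B=1) = 2/3 × 1/6 = 1/9 = P(A=0,B=1) ✓
  P(A=1)·P(B=0) = 1/12 × 5/6 = 5/72 = P(A=1,B=0) ✓
  P(A=1)·P(B=1) = 1/12 × 1/6 = 1/72 = P(A=1,B=1) ✓
  P(A=2)·P(B=0) = 1/4 × 5/6 = 5/24 = P(A=2,B=0) ✓
  P(A=2)·P(B=1) = 1/4 × 1/6 = 1/24 = P(A=2,B=1) ✓

Yes, A and B are independent: every cell factors, so I(A;B) = 0 bits.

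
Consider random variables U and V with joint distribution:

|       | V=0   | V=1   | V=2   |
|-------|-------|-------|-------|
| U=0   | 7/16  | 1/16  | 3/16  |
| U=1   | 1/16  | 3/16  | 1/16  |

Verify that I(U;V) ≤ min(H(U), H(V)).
Marginal P(U) (row sums):
  P(U=0) = 7/16 + 1/16 + 3/16 = 11/16
  P(U=1) = 1/16 + 3/16 + 1/16 = 5/16
Marginal P(V) (column sums):
  P(V=0) = 7/16 + 1/16 = 1/2
  P(V=1) = 1/16 + 3/16 = 1/4
  P(V=2) = 3/16 + 1/16 = 1/4

H(U) = -[(11/16)·log₂(11/16) + (5/16)·log₂(5/16)]
  = 0.3716 + 0.5244
  = 0.8960 bits
H(V) = -[(1/2)·log₂(1/2) + (1/4)·log₂(1/4) + (1/4)·log₂(1/4)]
  = 0.5000 + 0.5000 + 0.5000
  = 1.5000 bits
H(U,V) = -[(7/16)·log₂(7/16) + (1/16)·log₂(1/16) + (3/16)·log₂(3/16) + (1/16)·log₂(1/16) + (3/16)·log₂(3/16) + (1/16)·log₂(1/16)]
  = 0.5218 + 0.2500 + 0.4528 + 0.2500 + 0.4528 + 0.2500
  = 2.1774 bits

I(U;V) = H(U) + H(V) - H(U,V)
  = 0.8960 + 1.5000 - 2.1774
  = 0.2186 bits

min(H(U), H(V)) = min(0.8960, 1.5000) = 0.8960 bits
Since 0.2186 ≤ 0.8960, the bound is satisfied ✓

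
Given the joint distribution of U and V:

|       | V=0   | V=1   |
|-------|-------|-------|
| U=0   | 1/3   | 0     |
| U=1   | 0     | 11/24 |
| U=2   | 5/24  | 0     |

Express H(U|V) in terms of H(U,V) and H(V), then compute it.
H(U|V) = H(U,V) - H(V)

Marginal P(V) (column sums):
  P(V=0) = 1/3 + 0 + 5/24 = 13/24
  P(V=1) = 0 + 11/24 + 0 = 11/24

H(U,V) = -[(1/3)·log₂(1/3) + (11/24)·log₂(11/24) + (5/24)·log₂(5/24)]
  = 0.5283 + 0.5159 + 0.4715
  = 1.5157 bits
H(V) = -[(13/24)·log₂(13/24) + (11/24)·log₂(11/24)]
  = 0.4791 + 0.5159
  = 0.9950 bits

H(U|V) = 1.5157 - 0.9950 = 0.5207 bits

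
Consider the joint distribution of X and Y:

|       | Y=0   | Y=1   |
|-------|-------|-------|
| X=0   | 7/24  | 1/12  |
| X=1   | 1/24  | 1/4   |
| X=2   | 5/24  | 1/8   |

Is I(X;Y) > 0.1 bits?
Marginal P(X) (row sums):
  P(X=0) = 7/24 + 1/12 = 3/8
  P(X=1) = 1/24 + 1/4 = 7/24
  P(X=2) = 5/24 + 1/8 = 1/3
Marginal P(Y) (column sums):
  P(Y=0) = 7/24 + 1/24 + 5/24 = 13/24
  P(Y=1) = 1/12 + 1/4 + 1/8 = 11/24

H(X) = -[(3/8)·log₂(3/8) + (7/24)·log₂(7/24) + (1/3)·log₂(1/3)]
  = 0.5306 + 0.5185 + 0.5283
  = 1.5774 bits
H(Y) = -[(13/24)·log₂(13/24) + (11/24)·log₂(11/24)]
  = 0.4791 + 0.5159
  = 0.9950 bits
H(X,Y) = -[(7/24)·log₂(7/24) + (1/12)·log₂(1/12) + (1/24)·log₂(1/24) + (1/4)·log₂(1/4) + (5/24)·log₂(5/24) + (1/8)·log₂(1/8)]
  = 0.5185 + 0.2987 + 0.1910 + 0.5000 + 0.4715 + 0.3750
  = 2.3547 bits

I(X;Y) = H(X) + H(Y) - H(X,Y)
  = 1.5774 + 0.9950 - 2.3547
  = 0.2177 bits

Yes. I(X;Y) = 0.2177 bits, which is > 0.1 bits.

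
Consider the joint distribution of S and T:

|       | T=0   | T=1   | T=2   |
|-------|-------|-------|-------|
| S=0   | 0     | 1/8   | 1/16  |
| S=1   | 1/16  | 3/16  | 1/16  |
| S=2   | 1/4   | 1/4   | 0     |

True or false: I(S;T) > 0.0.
Marginal P(S) (row sums):
  P(S=0) = 0 + 1/8 + 1/16 = 3/16
  P(S=1) = 1/16 + 3/16 + 1/16 = 5/16
  P(S=2) = 1/4 + 1/4 + 0 = 1/2
Marginal P(T) (column sums):
  P(T=0) = 0 + 1/16 + 1/4 = 5/16
  P(T=1) = 1/8 + 3/16 + 1/4 = 9/16
  P(T=2) = 1/16 + 1/16 + 0 = 1/8

H(S) = -[(3/16)·log₂(3/16) + (5/16)·log₂(5/16) + (1/2)·log₂(1/2)]
  = 0.4528 + 0.5244 + 0.5000
  = 1.4772 bits
H(T) = -[(5/16)·log₂(5/16) + (9/16)·log₂(9/16) + (1/8)·log₂(1/8)]
  = 0.5244 + 0.4669 + 0.3750
  = 1.3663 bits
H(S,T) = -[(1/8)·log₂(1/8) + (1/16)·log₂(1/16) + (1/16)·log₂(1/16) + (3/16)·log₂(3/16) + (1/16)·log₂(1/16) + (1/4)·log₂(1/4) + (1/4)·log₂(1/4)]
  = 0.3750 + 0.2500 + 0.2500 + 0.4528 + 0.2500 + 0.5000 + 0.5000
  = 2.5778 bits

I(S;T) = H(S) + H(T) - H(S,T)
  = 1.4772 + 1.3663 - 2.5778
  = 0.2657 bits

True. I(S;T) = 0.2657 bits, which is > 0.0 bits.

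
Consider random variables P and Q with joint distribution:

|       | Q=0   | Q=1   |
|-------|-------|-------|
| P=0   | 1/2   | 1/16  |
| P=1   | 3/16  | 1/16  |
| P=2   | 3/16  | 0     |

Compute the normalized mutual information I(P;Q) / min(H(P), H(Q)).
Marginal P(P) (row sums):
  P(P=0) = 1/2 + 1/16 = 9/16
  P(P=1) = 3/16 + 1/16 = 1/4
  P(P=2) = 3/16 + 0 = 3/16
Marginal P(Q) (column sums):
  P(Q=0) = 1/2 + 3/16 + 3/16 = 7/8
  P(Q=1) = 1/16 + 1/16 + 0 = 1/8

H(P) = -[(9/16)·log₂(9/16) + (1/4)·log₂(1/4) + (3/16)·log₂(3/16)]
  = 0.4669 + 0.5000 + 0.4528
  = 1.4197 bits
H(Q) = -[(7/8)·log₂(7/8) + (1/8)·log₂(1/8)]
  = 0.1686 + 0.3750
  = 0.5436 bits
H(P,Q) = -[(1/2)·log₂(1/2) + (1/16)·log₂(1/16) + (3/16)·log₂(3/16) + (1/16)·log₂(1/16) + (3/16)·log₂(3/16)]
  = 0.5000 + 0.2500 + 0.4528 + 0.2500 + 0.4528
  = 1.9056 bits

I(P;Q) = H(P) + H(Q) - H(P,Q)
  = 1.4197 + 0.5436 - 1.9056
  = 0.0577 bits

min(H(P), H(Q)) = min(1.4197, 0.5436) = 0.5436 bits
Normalized MI = 0.0577 / 0.5436 = 0.1061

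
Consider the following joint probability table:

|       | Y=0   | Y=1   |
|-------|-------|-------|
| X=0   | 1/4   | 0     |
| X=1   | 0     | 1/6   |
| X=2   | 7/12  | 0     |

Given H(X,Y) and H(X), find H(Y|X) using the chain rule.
From the chain rule: H(X,Y) = H(X) + H(Y|X)
Therefore: H(Y|X) = H(X,Y) - H(X)

H(X,Y) = -[(1/4)·log₂(1/4) + (1/6)·log₂(1/6) + (7/12)·log₂(7/12)]
  = 0.5000 + 0.4308 + 0.4536
  = 1.3844 bits
Marginal P(X) (row sums):
  P(X=0) = 1/4 + 0 = 1/4
  P(X=1) = 0 + 1/6 = 1/6
  P(X=2) = 7/12 + 0 = 7/12
H(X) = -[(1/4)·log₂(1/4) + (1/6)·log₂(1/6) + (7/12)·log₂(7/12)]
  = 0.5000 + 0.4308 + 0.4536
  = 1.3844 bits

H(Y|X) = 1.3844 - 1.3844 = 0.0000 bits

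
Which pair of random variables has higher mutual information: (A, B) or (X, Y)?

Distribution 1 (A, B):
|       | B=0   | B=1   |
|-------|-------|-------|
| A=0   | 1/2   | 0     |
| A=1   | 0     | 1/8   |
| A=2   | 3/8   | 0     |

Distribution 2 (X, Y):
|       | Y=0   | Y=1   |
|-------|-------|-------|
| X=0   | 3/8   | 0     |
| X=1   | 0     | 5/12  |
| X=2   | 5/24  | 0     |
Distribution 1 (A, B):
Marginal P(A) (row sums):
  P(A=0) = 1/2 + 0 = 1/2
  P(A=1) = 0 + 1/8 = 1/8
  P(A=2) = 3/8 + 0 = 3/8
Marginal P(B) (column sums):
  P(B=0) = 1/2 + 0 + 3/8 = 7/8
  P(B=1) = 0 + 1/8 + 0 = 1/8

H(A) = -[(1/2)·log₂(1/2) + (1/8)·log₂(1/8) + (3/8)·log₂(3/8)]
  = 0.5000 + 0.3750 + 0.5306
  = 1.4056 bits
H(B) = -[(7/8)·log₂(7/8) + (1/8)·log₂(1/8)]
  = 0.1686 + 0.3750
  = 0.5436 bits
H(A,B) = -[(1/2)·log₂(1/2) + (1/8)·log₂(1/8) + (3/8)·log₂(3/8)]
  = 0.5000 + 0.3750 + 0.5306
  = 1.4056 bits

I(A;B) = H(A) + H(B) - H(A,B)
  = 1.4056 + 0.5436 - 1.4056
  = 0.5436 bits

Distribution 2 (X, Y):
Marginal P(X) (row sums):
  P(X=0) = 3/8 + 0 = 3/8
  P(X=1) = 0 + 5/12 = 5/12
  P(X=2) = 5/24 + 0 = 5/24
Marginal P(Y) (column sums):
  P(Y=0) = 3/8 + 0 + 5/24 = 7/12
  P(Y=1) = 0 + 5/12 + 0 = 5/12

H(X) = -[(3/8)·log₂(3/8) + (5/12)·log₂(5/12) + (5/24)·log₂(5/24)]
  = 0.5306 + 0.5263 + 0.4715
  = 1.5284 bits
H(Y) = -[(7/12)·log₂(7/12) + (5/12)·log₂(5/12)]
  = 0.4536 + 0.5263
  = 0.9799 bits
H(X,Y) = -[(3/8)·log₂(3/8) + (5/12)·log₂(5/12) + (5/24)·log₂(5/24)]
  = 0.5306 + 0.5263 + 0.4715
  = 1.5284 bits

I(X;Y) = H(X) + H(Y) - H(X,Y)
  = 1.5284 + 0.9799 - 1.5284
  = 0.9799 bits

I(X;Y) = 0.9799 bits > I(A;B) = 0.5436 bits, so (X, Y) has the higher mutual information (stronger dependence).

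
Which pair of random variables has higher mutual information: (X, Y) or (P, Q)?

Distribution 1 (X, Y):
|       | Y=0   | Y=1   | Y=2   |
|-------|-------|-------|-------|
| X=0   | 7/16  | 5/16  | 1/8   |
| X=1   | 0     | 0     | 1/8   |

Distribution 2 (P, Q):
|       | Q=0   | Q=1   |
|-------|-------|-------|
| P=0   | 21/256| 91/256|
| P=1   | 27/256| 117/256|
Distribution 1 (X, Y):
Marginal P(X) (row sums):
  P(X=0) = 7/16 + 5/16 + 1/8 = 7/8
  P(X=1) = 0 + 0 + 1/8 = 1/8
Marginal P(Y) (column sums):
  P(Y=0) = 7/16 + 0 = 7/16
  P(Y=1) = 5/16 + 0 = 5/16
  P(Y=2) = 1/8 + 1/8 = 1/4

H(X) = -[(7/8)·log₂(7/8) + (1/8)·log₂(1/8)]
  = 0.1686 + 0.3750
  = 0.5436 bits
H(Y) = -[(7/16)·log₂(7/16) + (5/16)·log₂(5/16) + (1/4)·log₂(1/4)]
  = 0.5218 + 0.5244 + 0.5000
  = 1.5462 bits
H(X,Y) = -[(7/16)·log₂(7/16) + (5/16)·log₂(5/16) + (1/8)·log₂(1/8) + (1/8)·log₂(1/8)]
  = 0.5218 + 0.5244 + 0.3750 + 0.3750
  = 1.7962 bits

I(X;Y) = H(X) + H(Y) - H(X,Y)
  = 0.5436 + 1.5462 - 1.7962
  = 0.2936 bits

Distribution 2 (P, Q):
Marginal P(P) (row sums):
  P(P=0) = 21/256 + 91/256 = 7/16
  P(P=1) = 27/256 + 117/256 = 9/16
Marginal P(Q) (column sums):
  P(Q=0) = 21/256 + 27/256 = 3/16
  P(Q=1) = 91/256 + 117/256 = 13/16

H(P) = -[(7/16)·log₂(7/16) + (9/16)·log₂(9/16)]
  = 0.5218 + 0.4669
  = 0.9887 bits
H(Q) = -[(3/16)·log₂(3/16) + (13/16)·log₂(13/16)]
  = 0.4528 + 0.2434
  = 0.6962 bits
H(P,Q) = -[(21/256)·log₂(21/256) + (91/256)·log₂(91/256) + (27/256)·log₂(27/256) + (117/256)·log₂(117/256)]
  = 0.2959 + 0.5304 + 0.3423 + 0.5163
  = 1.6849 bits

I(P;Q) = H(P) + H(Q) - H(P,Q)
  = 0.9887 + 0.6962 - 1.6849
  = 0.0000 bits

I(X;Y) = 0.2936 bits > I(P;Q) = 0.0000 bits, so (X, Y) has the higher mutual information (stronger dependence).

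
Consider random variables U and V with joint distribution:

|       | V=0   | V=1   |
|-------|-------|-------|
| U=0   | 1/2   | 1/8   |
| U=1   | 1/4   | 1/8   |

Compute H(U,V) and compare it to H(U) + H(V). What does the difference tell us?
Marginal P(U) (row sums):
  P(U=0) = 1/2 + 1/8 = 5/8
  P(U=1) = 1/4 + 1/8 = 3/8
Marginal P(V) (column sums):
  P(V=0) = 1/2 + 1/4 = 3/4
  P(V=1) = 1/8 + 1/8 = 1/4

H(U,V) = -[(1/2)·log₂(1/2) + (1/8)·log₂(1/8) + (1/4)·log₂(1/4) + (1/8)·log₂(1/8)]
  = 0.5000 + 0.3750 + 0.5000 + 0.3750
  = 1.7500 bits
H(U) = -[(5/8)·log₂(5/8) + (3/8)·log₂(3/8)]
  = 0.4238 + 0.5306
  = 0.9544 bits
H(V) = -[(3/4)·log₂(3/4) + (1/4)·log₂(1/4)]
  = 0.3113 + 0.5000
  = 0.8113 bits

H(U) + H(V) = 0.9544 + 0.8113 = 1.7657 bits
Difference: H(U) + H(V) - H(U,V) = 1.7657 - 1.7500 = 0.0157 bits = I(U;V)

The difference is the mutual information; it is positive here, so U and V are dependent (knowing one reduces uncertainty about the other by 0.0157 bits).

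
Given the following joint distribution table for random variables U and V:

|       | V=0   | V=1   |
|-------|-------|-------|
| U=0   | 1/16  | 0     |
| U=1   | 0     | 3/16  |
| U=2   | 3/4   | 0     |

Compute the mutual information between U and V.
Marginal P(U) (row sums):
  P(U=0) = 1/16 + 0 = 1/16
  P(U=1) = 0 + 3/16 = 3/16
  P(U=2) = 3/4 + 0 = 3/4
Marginal P(V) (column sums):
  P(V=0) = 1/16 + 0 + 3/4 = 13/16
  P(V=1) = 0 + 3/16 + 0 = 3/16

H(U) = -[(1/16)·log₂(1/16) + (3/16)·log₂(3/16) + (3/4)·log₂(3/4)]
  = 0.2500 + 0.4528 + 0.3113
  = 1.0141 bits
H(V) = -[(13/16)·log₂(13/16) + (3/16)·log₂(3/16)]
  = 0.2434 + 0.4528
  = 0.6962 bits
H(U,V) = -[(1/16)·log₂(1/16) + (3/16)·log₂(3/16) + (3/4)·log₂(3/4)]
  = 0.2500 + 0.4528 + 0.3113
  = 1.0141 bits

I(U;V) = H(U) + H(V) - H(U,V)
  = 1.0141 + 0.6962 - 1.0141
  = 0.6962 bits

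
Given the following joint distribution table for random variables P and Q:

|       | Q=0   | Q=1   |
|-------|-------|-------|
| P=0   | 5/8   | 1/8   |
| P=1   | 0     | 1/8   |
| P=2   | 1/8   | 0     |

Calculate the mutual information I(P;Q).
Marginal P(P) (row sums):
  P(P=0) = 5/8 + 1/8 = 3/4
  P(P=1) = 0 + 1/8 = 1/8
  P(P=2) = 1/8 + 0 = 1/8
Marginal P(Q) (column sums):
  P(Q=0) = 5/8 + 0 + 1/8 = 3/4
  P(Q=1) = 1/8 + 1/8 + 0 = 1/4

H(P) = -[(3/4)·log₂(3/4) + (1/8)·log₂(1/8) + (1/8)·log₂(1/8)]
  = 0.3113 + 0.3750 + 0.3750
  = 1.0613 bits
H(Q) = -[(3/4)·log₂(3/4) + (1/4)·log₂(1/4)]
  = 0.3113 + 0.5000
  = 0.8113 bits
H(P,Q) = -[(5/8)·log₂(5/8) + (1/8)·log₂(1/8) + (1/8)·log₂(1/8) + (1/8)·log₂(1/8)]
  = 0.4238 + 0.3750 + 0.3750 + 0.3750
  = 1.5488 bits

I(P;Q) = H(P) + H(Q) - H(P,Q)
  = 1.0613 + 0.8113 - 1.5488
  = 0.3238 bits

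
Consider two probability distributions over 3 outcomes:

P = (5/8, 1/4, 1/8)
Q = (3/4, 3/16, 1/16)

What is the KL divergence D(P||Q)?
D(P||Q) = Σ P(i) log₂(P(i)/Q(i))
  i=0: (5/8) × log₂((5/8)/(3/4)) = (5/8) × log₂(5/6) = -0.1644
  i=1: (1/4) × log₂((1/4)/(3/16)) = (1/4) × log₂(4/3) = 0.1038
  i=2: (1/8) × log₂((1/8)/(1/16)) = (1/8) × log₂(2) = 0.1250
D(P||Q) = -0.1644 + 0.1038 + 0.1250
  = 0.0644 bits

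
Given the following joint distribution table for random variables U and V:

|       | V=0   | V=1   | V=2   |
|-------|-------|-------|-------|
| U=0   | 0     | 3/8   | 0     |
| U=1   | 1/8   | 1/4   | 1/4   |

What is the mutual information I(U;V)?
Marginal P(U) (row sums):
  P(U=0) = 0 + 3/8 + 0 = 3/8
  P(U=1) = 1/8 + 1/4 + 1/4 = 5/8
Marginal P(V) (column sums):
  P(V=0) = 0 + 1/8 = 1/8
  P(V=1) = 3/8 + 1/4 = 5/8
  P(V=2) = 0 + 1/4 = 1/4

H(U) = -[(3/8)·log₂(3/8) + (5/8)·log₂(5/8)]
  = 0.5306 + 0.4238
  = 0.9544 bits
H(V) = -[(1/8)·log₂(1/8) + (5/8)·log₂(5/8) + (1/4)·log₂(1/4)]
  = 0.3750 + 0.4238 + 0.5000
  = 1.2988 bits
H(U,V) = -[(3/8)·log₂(3/8) + (1/8)·log₂(1/8) + (1/4)·log₂(1/4) + (1/4)·log₂(1/4)]
  = 0.5306 + 0.3750 + 0.5000 + 0.5000
  = 1.9056 bits

I(U;V) = H(U) + H(V) - H(U,V)
  = 0.9544 + 1.2988 - 1.9056
  = 0.3476 bits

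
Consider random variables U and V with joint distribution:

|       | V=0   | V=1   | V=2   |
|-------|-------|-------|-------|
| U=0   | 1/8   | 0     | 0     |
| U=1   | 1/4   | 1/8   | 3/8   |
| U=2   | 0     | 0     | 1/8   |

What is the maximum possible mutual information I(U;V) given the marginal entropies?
The upper bound on mutual information is I(U;V) ≤ min(H(U), H(V)).

Marginal P(U) (row sums):
  P(U=0) = 1/8 + 0 + 0 = 1/8
  P(U=1) = 1/4 + 1/8 + 3/8 = 3/4
  P(U=2) = 0 + 0 + 1/8 = 1/8
Marginal P(V) (column sums):
  P(V=0) = 1/8 + 1/4 + 0 = 3/8
  P(V=1) = 0 + 1/8 + 0 = 1/8
  P(V=2) = 0 + 3/8 + 1/8 = 1/2

H(U) = -[(1/8)·log₂(1/8) + (3/4)·log₂(3/4) + (1/8)·log₂(1/8)]
  = 0.3750 + 0.3113 + 0.3750
  = 1.0613 bits
H(V) = -[(3/8)·log₂(3/8) + (1/8)·log₂(1/8) + (1/2)·log₂(1/2)]
  = 0.5306 + 0.3750 + 0.5000
  = 1.4056 bits

Maximum possible I(U;V) = min(1.0613, 1.4056) = 1.0613 bits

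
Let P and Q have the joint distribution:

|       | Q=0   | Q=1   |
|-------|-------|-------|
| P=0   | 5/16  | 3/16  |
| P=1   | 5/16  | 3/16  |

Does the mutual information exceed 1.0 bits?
Marginal P(P) (row sums):
  P(P=0) = 5/16 + 3/16 = 1/2
  P(P=1) = 5/16 + 3/16 = 1/2
Marginal P(Q) (column sums):
  P(Q=0) = 5/16 + 5/16 = 5/8
  P(Q=1) = 3/16 + 3/16 = 3/8

H(P) = -[(1/2)·log₂(1/2) + (1/2)·log₂(1/2)]
  = 0.5000 + 0.5000
  = 1.0000 bits
H(Q) = -[(5/8)·log₂(5/8) + (3/8)·log₂(3/8)]
  = 0.4238 + 0.5306
  = 0.9544 bits
H(P,Q) = -[(5/16)·log₂(5/16) + (3/16)·log₂(3/16) + (5/16)·log₂(5/16) + (3/16)·log₂(3/16)]
  = 0.5244 + 0.4528 + 0.5244 + 0.4528
  = 1.9544 bits

I(P;Q) = H(P) + H(Q) - H(P,Q)
  = 1.0000 + 0.9544 - 1.9544
  = 0.0000 bits

No. I(P;Q) = 0.0000 bits, which is ≤ 1.0 bits.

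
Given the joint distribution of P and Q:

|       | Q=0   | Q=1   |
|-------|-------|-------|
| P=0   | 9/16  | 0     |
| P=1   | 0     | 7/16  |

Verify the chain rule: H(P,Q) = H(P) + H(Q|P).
Left side:
H(P,Q) = -[(9/16)·log₂(9/16) + (7/16)·log₂(7/16)]
  = 0.4669 + 0.5218
  = 0.9887 bits

Right side:
Marginal P(P) (row sums):
  P(P=0) = 9/16 + 0 = 9/16
  P(P=1) = 0 + 7/16 = 7/16
H(P) = -[(9/16)·log₂(9/16) + (7/16)·log₂(7/16)]
  = 0.4669 + 0.5218
  = 0.9887 bits
H(Q|P) = -Σ P(P,Q)·log₂ P(Q|P), where P(Q|P) = P(P,Q) / P(P)
  (cells with P(P,Q) = 0 contribute 0)
  (P=0,Q=0): P(Q|P) = (9/16)/(9/16) = 1;  -(9/16)·log₂(1) = 0.0000
  (P=1,Q=1): P(Q|P) = (7/16)/(7/16) = 1;  -(7/16)·log₂(1) = 0.0000
H(Q|P) = 0.0000 + 0.0000
  = 0.0000 bits
H(P) + H(Q|P) = 0.9887 + 0.0000 = 0.9887 bits

Both sides equal 0.9887 bits, so the chain rule holds ✓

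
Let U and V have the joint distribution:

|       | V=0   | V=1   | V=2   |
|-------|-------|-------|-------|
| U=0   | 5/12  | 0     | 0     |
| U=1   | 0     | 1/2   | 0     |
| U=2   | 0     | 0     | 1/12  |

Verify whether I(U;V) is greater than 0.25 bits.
Marginal P(U) (row sums):
  P(U=0) = 5/12 + 0 + 0 = 5/12
  P(U=1) = 0 + 1/2 + 0 = 1/2
  P(U=2) = 0 + 0 + 1/12 = 1/12
Marginal P(V) (column sums):
  P(V=0) = 5/12 + 0 + 0 = 5/12
  P(V=1) = 0 + 1/2 + 0 = 1/2
  P(V=2) = 0 + 0 + 1/12 = 1/12

H(U) = -[(5/12)·log₂(5/12) + (1/2)·log₂(1/2) + (1/12)·log₂(1/12)]
  = 0.5263 + 0.5000 + 0.2987
  = 1.3250 bits
H(V) = -[(5/12)·log₂(5/12) + (1/2)·log₂(1/2) + (1/12)·log₂(1/12)]
  = 0.5263 + 0.5000 + 0.2987
  = 1.3250 bits
H(U,V) = -[(5/12)·log₂(5/12) + (1/2)·log₂(1/2) + (1/12)·log₂(1/12)]
  = 0.5263 + 0.5000 + 0.2987
  = 1.3250 bits

I(U;V) = H(U) + H(V) - H(U,V)
  = 1.3250 + 1.3250 - 1.3250
  = 1.3250 bits

Yes. I(U;V) = 1.3250 bits, which is > 0.25 bits.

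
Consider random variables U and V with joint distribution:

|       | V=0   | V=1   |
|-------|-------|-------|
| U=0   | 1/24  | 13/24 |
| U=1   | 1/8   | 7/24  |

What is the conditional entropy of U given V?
Marginal P(V) (column sums):
  P(V=0) = 1/24 + 1/8 = 1/6
  P(V=1) = 13/24 + 7/24 = 5/6

H(U|V) = -Σ P(U,V)·log₂ P(U|V), where P(U|V) = P(U,V) / P(V)
  (U=0,V=0): P(U|V) = (1/24)/(1/6) = 1/4;  -(1/24)·log₂(1/4) = 0.0833
  (U=0,V=1): P(U|V) = (13/24)/(5/6) = 13/20;  -(13/24)·log₂(13/20) = 0.3366
  (U=1,V=0): P(U|V) = (1/8)/(1/6) = 3/4;  -(1/8)·log₂(3/4) = 0.0519
  (U=1,V=1): P(U|V) = (7/24)/(5/6) = 7/20;  -(7/24)·log₂(7/20) = 0.4418
H(U|V) = 0.0833 + 0.3366 + 0.0519 + 0.4418
  = 0.9136 bits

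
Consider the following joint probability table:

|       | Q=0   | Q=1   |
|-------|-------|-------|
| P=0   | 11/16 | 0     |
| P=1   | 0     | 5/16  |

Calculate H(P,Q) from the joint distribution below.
H(P,Q) = -Σ P(P,Q) log₂ P(P,Q), summed over the non-zero cells:
H(P,Q) = -[(11/16)·log₂(11/16) + (5/16)·log₂(5/16)]
  = 0.3716 + 0.5244
  = 0.8960 bits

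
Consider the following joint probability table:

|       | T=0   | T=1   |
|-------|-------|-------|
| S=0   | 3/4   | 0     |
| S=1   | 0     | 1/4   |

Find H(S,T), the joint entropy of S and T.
H(S,T) = -Σ P(S,T) log₂ P(S,T), summed over the non-zero cells:
H(S,T) = -[(3/4)·log₂(3/4) + (1/4)·log₂(1/4)]
  = 0.3113 + 0.5000
  = 0.8113 bits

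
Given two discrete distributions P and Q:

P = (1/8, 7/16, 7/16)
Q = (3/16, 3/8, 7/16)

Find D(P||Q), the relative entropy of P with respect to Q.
D(P||Q) = Σ P(i) log₂(P(i)/Q(i))
  i=0: (1/8) × log₂((1/8)/(3/16)) = (1/8) × log₂(2/3) = -0.0731
  i=1: (7/16) × log₂((7/16)/(3/8)) = (7/16) × log₂(7/6) = 0.0973
  i=2: (7/16) × log₂((7/16)/(7/16)) = (7/16) × log₂(1) = 0.0000
D(P||Q) = -0.0731 + 0.0973 + 0.0000
  = 0.0242 bits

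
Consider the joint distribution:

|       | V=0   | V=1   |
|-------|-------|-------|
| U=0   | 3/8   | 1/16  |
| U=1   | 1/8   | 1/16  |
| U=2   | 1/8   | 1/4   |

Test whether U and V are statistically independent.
Marginal P(U) (row sums):
  P(U=0) = 3/8 + 1/16 = 7/16
  P(U=1) = 1/8 + 1/16 = 3/16
  P(U=2) = 1/8 + 1/4 = 3/8
Marginal P(V) (column sums):
  P(V=0) = 3/8 + 1/8 + 1/8 = 5/8
  P(V=1) = 1/16 + 1/16 + 1/4 = 3/8

U and V are independent iff P(U=i,V=j) = P(U=i)·P(V=j) for every cell.
  P(U=0)·P(V=0) = 7/16 × 5/8 = 35/128, but P(U=0,V=0) = 3/8 ✗

No, U and V are not independent. Quantitatively, I(U;V) > 0:

H(U) = -[(7/16)·log₂(7/16) + (3/16)·log₂(3/16) + (3/8)·log₂(3/8)]
  = 0.5218 + 0.4528 + 0.5306
  = 1.5052 bits
H(V) = -[(5/8)·log₂(5/8) + (3/8)·log₂(3/8)]
  = 0.4238 + 0.5306
  = 0.9544 bits
H(U,V) = -[(3/8)·log₂(3/8) + (1/16)·log₂(1/16) + (1/8)·log₂(1/8) + (1/16)·log₂(1/16) + (1/8)·log₂(1/8) + (1/4)·log₂(1/4)]
  = 0.5306 + 0.2500 + 0.3750 + 0.2500 + 0.3750 + 0.5000
  = 2.2806 bits
I(U;V) = H(U) + H(V) - H(U,V) = 1.5052 + 0.9544 - 2.2806 = 0.1790 bits > 0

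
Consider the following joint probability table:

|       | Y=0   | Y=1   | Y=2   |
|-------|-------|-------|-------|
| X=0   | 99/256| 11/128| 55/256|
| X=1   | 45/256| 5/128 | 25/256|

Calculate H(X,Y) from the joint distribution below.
H(X,Y) = -Σ P(X,Y) log₂ P(X,Y), summed over the non-zero cells:
H(X,Y) = -[(99/256)·log₂(99/256) + (11/128)·log₂(11/128) + (55/256)·log₂(55/256) + (45/256)·log₂(45/256) + (5/128)·log₂(5/128) + (25/256)·log₂(25/256)]
  = 0.5301 + 0.3043 + 0.4767 + 0.4409 + 0.1827 + 0.3277
  = 2.2624 bits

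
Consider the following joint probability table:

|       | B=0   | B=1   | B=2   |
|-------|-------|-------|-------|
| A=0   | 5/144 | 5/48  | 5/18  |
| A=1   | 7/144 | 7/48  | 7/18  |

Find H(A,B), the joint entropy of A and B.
H(A,B) = -Σ P(A,B) log₂ P(A,B), summed over the non-zero cells:
H(A,B) = -[(5/144)·log₂(5/144) + (5/48)·log₂(5/48) + (5/18)·log₂(5/18) + (7/144)·log₂(7/144) + (7/48)·log₂(7/48) + (7/18)·log₂(7/18)]
  = 0.1683 + 0.3399 + 0.5133 + 0.2121 + 0.4051 + 0.5299
  = 2.1686 bits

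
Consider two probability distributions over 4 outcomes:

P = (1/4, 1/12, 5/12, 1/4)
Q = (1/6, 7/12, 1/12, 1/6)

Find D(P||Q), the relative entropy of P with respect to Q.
D(P||Q) = Σ P(i) log₂(P(i)/Q(i))
  i=0: (1/4) × log₂((1/4)/(1/6)) = (1/4) × log₂(3/2) = 0.1462
  i=1: (1/12) × log₂((1/12)/(7/12)) = (1/12) × log₂(1/7) = -0.2339
  i=2: (5/12) × log₂((5/12)/(1/12)) = (5/12) × log₂(5) = 0.9675
  i=3: (1/4) × log₂((1/4)/(1/6)) = (1/4) × log₂(3/2) = 0.1462
D(P||Q) = 0.1462 - 0.2339 + 0.9675 + 0.1462
  = 1.0260 bits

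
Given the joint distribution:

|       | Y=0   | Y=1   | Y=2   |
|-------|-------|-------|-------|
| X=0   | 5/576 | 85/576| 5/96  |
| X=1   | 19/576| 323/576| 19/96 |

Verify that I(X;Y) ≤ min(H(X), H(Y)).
Marginal P(X) (row sums):
  P(X=0) = 5/576 + 85/576 + 5/96 = 5/24
  P(X=1) = 19/576 + 323/576 + 19/96 = 19/24
Marginal P(Y) (column sums):
  P(Y=0) = 5/576 + 19/576 = 1/24
  P(Y=1) = 85/576 + 323/576 = 17/24
  P(Y=2) = 5/96 + 19/96 = 1/4

H(X) = -[(5/24)·log₂(5/24) + (19/24)·log₂(19/24)]
  = 0.4715 + 0.2668
  = 0.7383 bits
H(Y) = -[(1/24)·log₂(1/24) + (17/24)·log₂(17/24) + (1/4)·log₂(1/4)]
  = 0.1910 + 0.3524 + 0.5000
  = 1.0434 bits
H(X,Y) = -[(5/576)·log₂(5/576) + (85/576)·log₂(85/576) + (5/96)·log₂(5/96) + (19/576)·log₂(19/576) + (323/576)·log₂(323/576) + (19/96)·log₂(19/96)]
  = 0.0594 + 0.4074 + 0.2220 + 0.1624 + 0.4680 + 0.4625
  = 1.7817 bits

I(X;Y) = H(X) + H(Y) - H(X,Y)
  = 0.7383 + 1.0434 - 1.7817
  = 0.0000 bits

min(H(X), H(Y)) = min(0.7383, 1.0434) = 0.7383 bits
Since 0.0000 ≤ 0.7383, the bound is satisfied ✓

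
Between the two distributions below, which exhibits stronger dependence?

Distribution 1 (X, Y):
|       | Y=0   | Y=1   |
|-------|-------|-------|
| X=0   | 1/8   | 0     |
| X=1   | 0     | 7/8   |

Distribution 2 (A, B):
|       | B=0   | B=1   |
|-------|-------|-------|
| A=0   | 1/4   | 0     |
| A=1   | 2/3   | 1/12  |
Distribution 1 (X, Y):
Marginal P(X) (row sums):
  P(X=0) = 1/8 + 0 = 1/8
  P(X=1) = 0 + 7/8 = 7/8
Marginal P(Y) (column sums):
  P(Y=0) = 1/8 + 0 = 1/8
  P(Y=1) = 0 + 7/8 = 7/8

H(X) = -[(1/8)·log₂(1/8) + (7/8)·log₂(7/8)]
  = 0.3750 + 0.1686
  = 0.5436 bits
H(Y) = -[(1/8)·log₂(1/8) + (7/8)·log₂(7/8)]
  = 0.3750 + 0.1686
  = 0.5436 bits
H(X,Y) = -[(1/8)·log₂(1/8) + (7/8)·log₂(7/8)]
  = 0.3750 + 0.1686
  = 0.5436 bits

I(X;Y) = H(X) + H(Y) - H(X,Y)
  = 0.5436 + 0.5436 - 0.5436
  = 0.5436 bits

Distribution 2 (A, B):
Marginal P(A) (row sums):
  P(A=0) = 1/4 + 0 = 1/4
  P(A=1) = 2/3 + 1/12 = 3/4
Marginal P(B) (column sums):
  P(B=0) = 1/4 + 2/3 = 11/12
  P(B=1) = 0 + 1/12 = 1/12

H(A) = -[(1/4)·log₂(1/4) + (3/4)·log₂(3/4)]
  = 0.5000 + 0.3113
  = 0.8113 bits
H(B) = -[(11/12)·log₂(11/12) + (1/12)·log₂(1/12)]
  = 0.1151 + 0.2987
  = 0.4138 bits
H(A,B) = -[(1/4)·log₂(1/4) + (2/3)·log₂(2/3) + (1/12)·log₂(1/12)]
  = 0.5000 + 0.3900 + 0.2987
  = 1.1887 bits

I(A;B) = H(A) + H(B) - H(A,B)
  = 0.8113 + 0.4138 - 1.1887
  = 0.0364 bits

I(X;Y) = 0.5436 bits > I(A;B) = 0.0364 bits, so (X, Y) has the higher mutual information (stronger dependence).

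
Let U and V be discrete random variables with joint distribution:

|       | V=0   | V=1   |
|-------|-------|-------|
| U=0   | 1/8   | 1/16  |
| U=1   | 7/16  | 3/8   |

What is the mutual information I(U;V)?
Marginal P(U) (row sums):
  P(U=0) = 1/8 + 1/16 = 3/16
  P(U=1) = 7/16 + 3/8 = 13/16
Marginal P(V) (column sums):
  P(V=0) = 1/8 + 7/16 = 9/16
  P(V=1) = 1/16 + 3/8 = 7/16

H(U) = -[(3/16)·log₂(3/16) + (13/16)·log₂(13/16)]
  = 0.4528 + 0.2434
  = 0.6962 bits
H(V) = -[(9/16)·log₂(9/16) + (7/16)·log₂(7/16)]
  = 0.4669 + 0.5218
  = 0.9887 bits
H(U,V) = -[(1/8)·log₂(1/8) + (1/16)·log₂(1/16) + (7/16)·log₂(7/16) + (3/8)·log₂(3/8)]
  = 0.3750 + 0.2500 + 0.5218 + 0.5306
  = 1.6774 bits

I(U;V) = H(U) + H(V) - H(U,V)
  = 0.6962 + 0.9887 - 1.6774
  = 0.0075 bits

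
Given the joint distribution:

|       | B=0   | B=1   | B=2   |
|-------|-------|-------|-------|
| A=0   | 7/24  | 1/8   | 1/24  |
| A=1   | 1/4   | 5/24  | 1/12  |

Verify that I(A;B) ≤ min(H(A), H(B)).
Marginal P(A) (row sums):
  P(A=0) = 7/24 + 1/8 + 1/24 = 11/24
  P(A=1) = 1/4 + 5/24 + 1/12 = 13/24
Marginal P(B) (column sums):
  P(B=0) = 7/24 + 1/4 = 13/24
  P(B=1) = 1/8 + 5/24 = 1/3
  P(B=2) = 1/24 + 1/12 = 1/8

H(A) = -[(11/24)·log₂(11/24) + (13/24)·log₂(13/24)]
  = 0.5159 + 0.4791
  = 0.9950 bits
H(B) = -[(13/24)·log₂(13/24) + (1/3)·log₂(1/3) + (1/8)·log₂(1/8)]
  = 0.4791 + 0.5283 + 0.3750
  = 1.3824 bits
H(A,B) = -[(7/24)·log₂(7/24) + (1/8)·log₂(1/8) + (1/24)·log₂(1/24) + (1/4)·log₂(1/4) + (5/24)·log₂(5/24) + (1/12)·log₂(1/12)]
  = 0.5185 + 0.3750 + 0.1910 + 0.5000 + 0.4715 + 0.2987
  = 2.3547 bits

I(A;B) = H(A) + H(B) - H(A,B)
  = 0.9950 + 1.3824 - 2.3547
  = 0.0227 bits

min(H(A), H(B)) = min(0.9950, 1.3824) = 0.9950 bits
Since 0.0227 ≤ 0.9950, the bound is satisfied ✓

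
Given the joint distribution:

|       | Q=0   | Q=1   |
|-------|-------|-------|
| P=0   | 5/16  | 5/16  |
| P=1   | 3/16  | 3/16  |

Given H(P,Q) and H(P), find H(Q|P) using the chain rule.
From the chain rule: H(P,Q) = H(P) + H(Q|P)
Therefore: H(Q|P) = H(P,Q) - H(P)

H(P,Q) = -[(5/16)·log₂(5/16) + (5/16)·log₂(5/16) + (3/16)·log₂(3/16) + (3/16)·log₂(3/16)]
  = 0.5244 + 0.5244 + 0.4528 + 0.4528
  = 1.9544 bits
Marginal P(P) (row sums):
  P(P=0) = 5/16 + 5/16 = 5/8
  P(P=1) = 3/16 + 3/16 = 3/8
H(P) = -[(5/8)·log₂(5/8) + (3/8)·log₂(3/8)]
  = 0.4238 + 0.5306
  = 0.9544 bits

H(Q|P) = 1.9544 - 0.9544 = 1.0000 bits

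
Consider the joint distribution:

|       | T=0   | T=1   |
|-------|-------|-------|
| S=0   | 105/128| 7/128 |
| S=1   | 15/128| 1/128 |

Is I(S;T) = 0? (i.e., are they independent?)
Marginal P(S) (row sums):
  P(S=0) = 105/128 + 7/128 = 7/8
  P(S=1) = 15/128 + 1/128 = 1/8
Marginal P(T) (column sums):
  P(T=0) = 105/128 + 15/128 = 15/16
  P(T=1) = 7/128 + 1/128 = 1/16

S and T are independent iff P(S=i,T=j) = P(S=i)·P(T=j) for every cell.
  P(S=0)·P(T=0) = 7/8 × 15/16 = 105/128 = P(S=0,T=0) ✓
  P(S=0)·P(T=1) = 7/8 × 1/16 = 7/128 = P(S=0,T=1) ✓
  P(S=1)·P(T=0) = 1/8 × 15/16 = 15/128 = P(S=1,T=0) ✓
  P(S=1)·P(T=1) = 1/8 × 1/16 = 1/128 = P(S=1,T=1) ✓

Yes, S and T are independent: every cell factors, so I(S;T) = 0 bits.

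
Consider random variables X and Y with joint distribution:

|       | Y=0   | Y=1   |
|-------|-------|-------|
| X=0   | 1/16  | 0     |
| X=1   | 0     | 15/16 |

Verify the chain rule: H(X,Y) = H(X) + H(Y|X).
Left side:
H(X,Y) = -[(1/16)·log₂(1/16) + (15/16)·log₂(15/16)]
  = 0.2500 + 0.0873
  = 0.3373 bits

Right side:
Marginal P(X) (row sums):
  P(X=0) = 1/16 + 0 = 1/16
  P(X=1) = 0 + 15/16 = 15/16
H(X) = -[(1/16)·log₂(1/16) + (15/16)·log₂(15/16)]
  = 0.2500 + 0.0873
  = 0.3373 bits
H(Y|X) = -Σ P(X,Y)·log₂ P(Y|X), where P(Y|X) = P(X,Y) / P(X)
  (cells with P(X,Y) = 0 contribute 0)
  (X=0,Y=0): P(Y|X) = (1/16)/(1/16) = 1;  -(1/16)·log₂(1) = 0.0000
  (X=1,Y=1): P(Y|X) = (15/16)/(15/16) = 1;  -(15/16)·log₂(1) = 0.0000
H(Y|X) = 0.0000 + 0.0000
  = 0.0000 bits
H(X) + H(Y|X) = 0.3373 + 0.0000 = 0.3373 bits

Both sides equal 0.3373 bits, so the chain rule holds ✓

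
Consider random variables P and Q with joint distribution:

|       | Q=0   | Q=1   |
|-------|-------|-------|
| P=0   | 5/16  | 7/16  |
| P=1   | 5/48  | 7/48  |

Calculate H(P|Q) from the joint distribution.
Marginal P(Q) (column sums):
  P(Q=0) = 5/16 + 5/48 = 5/12
  P(Q=1) = 7/16 + 7/48 = 7/12

H(P|Q) = -Σ P(P,Q)·log₂ P(P|Q), where P(P|Q) = P(P,Q) / P(Q)
  (P=0,Q=0): P(P|Q) = (5/16)/(5/12) = 3/4;  -(5/16)·log₂(3/4) = 0.1297
  (P=0,Q=1): P(P|Q) = (7/16)/(7/12) = 3/4;  -(7/16)·log₂(3/4) = 0.1816
  (P=1,Q=0): P(P|Q) = (5/48)/(5/12) = 1/4;  -(5/48)·log₂(1/4) = 0.2083
  (P=1,Q=1): P(P|Q) = (7/48)/(7/12) = 1/4;  -(7/48)·log₂(1/4) = 0.2917
H(P|Q) = 0.1297 + 0.1816 + 0.2083 + 0.2917
  = 0.8113 bits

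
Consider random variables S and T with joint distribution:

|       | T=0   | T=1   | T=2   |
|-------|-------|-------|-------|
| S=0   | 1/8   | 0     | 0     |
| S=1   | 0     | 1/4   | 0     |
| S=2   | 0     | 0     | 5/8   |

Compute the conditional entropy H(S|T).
Marginal P(T) (column sums):
  P(T=0) = 1/8 + 0 + 0 = 1/8
  P(T=1) = 0 + 1/4 + 0 = 1/4
  P(T=2) = 0 + 0 + 5/8 = 5/8

H(S|T) = -Σ P(S,T)·log₂ P(S|T), where P(S|T) = P(S,T) / P(T)
  (cells with P(S,T) = 0 contribute 0)
  (S=0,T=0): P(S|T) = (1/8)/(1/8) = 1;  -(1/8)·log₂(1) = 0.0000
  (S=1,T=1): P(S|T) = (1/4)/(1/4) = 1;  -(1/4)·log₂(1) = 0.0000
  (S=2,T=2): P(S|T) = (5/8)/(5/8) = 1;  -(5/8)·log₂(1) = 0.0000
H(S|T) = 0.0000 + 0.0000 + 0.0000
  = 0.0000 bits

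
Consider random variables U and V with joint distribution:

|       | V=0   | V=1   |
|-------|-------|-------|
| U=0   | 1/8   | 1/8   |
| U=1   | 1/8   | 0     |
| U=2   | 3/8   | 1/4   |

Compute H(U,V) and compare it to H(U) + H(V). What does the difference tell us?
Marginal P(U) (row sums):
  P(U=0) = 1/8 + 1/8 = 1/4
  P(U=1) = 1/8 + 0 = 1/8
  P(U=2) = 3/8 + 1/4 = 5/8
Marginal P(V) (column sums):
  P(V=0) = 1/8 + 1/8 + 3/8 = 5/8
  P(V=1) = 1/8 + 0 + 1/4 = 3/8

H(U,V) = -[(1/8)·log₂(1/8) + (1/8)·log₂(1/8) + (1/8)·log₂(1/8) + (3/8)·log₂(3/8) + (1/4)·log₂(1/4)]
  = 0.3750 + 0.3750 + 0.3750 + 0.5306 + 0.5000
  = 2.1556 bits
H(U) = -[(1/4)·log₂(1/4) + (1/8)·log₂(1/8) + (5/8)·log₂(5/8)]
  = 0.5000 + 0.3750 + 0.4238
  = 1.2988 bits
H(V) = -[(5/8)·log₂(5/8) + (3/8)·log₂(3/8)]
  = 0.4238 + 0.5306
  = 0.9544 bits

H(U) + H(V) = 1.2988 + 0.9544 = 2.2532 bits
Difference: H(U) + H(V) - H(U,V) = 2.2532 - 2.1556 = 0.0976 bits = I(U;V)

The difference is the mutual information; it is positive here, so U and V are dependent (knowing one reduces uncertainty about the other by 0.0976 bits).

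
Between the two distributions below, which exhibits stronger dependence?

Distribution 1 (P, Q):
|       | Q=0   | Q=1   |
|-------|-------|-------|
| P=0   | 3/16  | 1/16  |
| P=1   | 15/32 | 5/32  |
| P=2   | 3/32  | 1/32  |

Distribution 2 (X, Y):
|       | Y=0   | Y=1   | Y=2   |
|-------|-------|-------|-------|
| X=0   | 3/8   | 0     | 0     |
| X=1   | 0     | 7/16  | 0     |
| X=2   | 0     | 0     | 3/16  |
Distribution 1 (P, Q):
Marginal P(P) (row sums):
  P(P=0) = 3/16 + 1/16 = 1/4
  P(P=1) = 15/32 + 5/32 = 5/8
  P(P=2) = 3/32 + 1/32 = 1/8
Marginal P(Q) (column sums):
  P(Q=0) = 3/16 + 15/32 + 3/32 = 3/4
  P(Q=1) = 1/16 + 5/32 + 1/32 = 1/4

H(P) = -[(1/4)·log₂(1/4) + (5/8)·log₂(5/8) + (1/8)·log₂(1/8)]
  = 0.5000 + 0.4238 + 0.3750
  = 1.2988 bits
H(Q) = -[(3/4)·log₂(3/4) + (1/4)·log₂(1/4)]
  = 0.3113 + 0.5000
  = 0.8113 bits
H(P,Q) = -[(3/16)·log₂(3/16) + (1/16)·log₂(1/16) + (15/32)·log₂(15/32) + (5/32)·log₂(5/32) + (3/32)·log₂(3/32) + (1/32)·log₂(1/32)]
  = 0.4528 + 0.2500 + 0.5124 + 0.4184 + 0.3202 + 0.1563
  = 2.1101 bits

I(P;Q) = H(P) + H(Q) - H(P,Q)
  = 1.2988 + 0.8113 - 2.1101
  = 0.0000 bits

Distribution 2 (X, Y):
Marginal P(X) (row sums):
  P(X=0) = 3/8 + 0 + 0 = 3/8
  P(X=1) = 0 + 7/16 + 0 = 7/16
  P(X=2) = 0 + 0 + 3/16 = 3/16
Marginal P(Y) (column sums):
  P(Y=0) = 3/8 + 0 + 0 = 3/8
  P(Y=1) = 0 + 7/16 + 0 = 7/16
  P(Y=2) = 0 + 0 + 3/16 = 3/16

H(X) = -[(3/8)·log₂(3/8) + (7/16)·log₂(7/16) + (3/16)·log₂(3/16)]
  = 0.5306 + 0.5218 + 0.4528
  = 1.5052 bits
H(Y) = -[(3/8)·log₂(3/8) + (7/16)·log₂(7/16) + (3/16)·log₂(3/16)]
  = 0.5306 + 0.5218 + 0.4528
  = 1.5052 bits
H(X,Y) = -[(3/8)·log₂(3/8) + (7/16)·log₂(7/16) + (3/16)·log₂(3/16)]
  = 0.5306 + 0.5218 + 0.4528
  = 1.5052 bits

I(X;Y) = H(X) + H(Y) - H(X,Y)
  = 1.5052 + 1.5052 - 1.5052
  = 1.5052 bits

I(X;Y) = 1.5052 bits > I(P;Q) = 0.0000 bits, so (X, Y) has the higher mutual information (stronger dependence).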